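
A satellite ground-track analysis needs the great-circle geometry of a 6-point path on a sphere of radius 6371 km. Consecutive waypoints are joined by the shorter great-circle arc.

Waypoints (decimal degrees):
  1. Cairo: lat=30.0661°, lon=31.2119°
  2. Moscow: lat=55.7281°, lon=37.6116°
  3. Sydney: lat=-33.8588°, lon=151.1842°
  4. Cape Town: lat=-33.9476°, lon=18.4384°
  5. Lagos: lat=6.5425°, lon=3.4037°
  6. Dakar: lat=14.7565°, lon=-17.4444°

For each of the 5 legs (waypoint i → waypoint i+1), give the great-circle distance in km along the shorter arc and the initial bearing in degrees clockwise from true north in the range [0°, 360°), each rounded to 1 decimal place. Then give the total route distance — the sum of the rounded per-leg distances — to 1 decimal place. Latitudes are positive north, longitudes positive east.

Leg 1: φ1=0.5247524, φ2=0.9726388, Δφ=0.4478864, Δλ=0.1116958 rad; a=sin²(Δφ/2)+cosφ1·cosφ2·sin²(Δλ/2)=0.0508362473; c=2·atan2(√a, √(1-a))=0.454848707; dist=6371·c=2897.841 ≈ 2897.8 km; running total=2897.8 km
Leg 1 bearing: y=sinΔλ·cosφ2=0.06276755, x=cosφ1·sinφ2-sinφ1·cosφ2·cosΔλ=0.43481942; θ=atan2(y, x)=8.2141° ≈ 8.2°
Leg 2: φ1=0.9726388, φ2=-0.5909475, Δφ=-1.5635864, Δλ=1.9822158 rad; a=sin²(Δφ/2)+cosφ1·cosφ2·sin²(Δλ/2)=0.8237102424; c=2·atan2(√a, √(1-a))=2.274991277; dist=6371·c=14493.969 ≈ 14494.0 km; running total=17391.8 km
Leg 2 bearing: y=sinΔλ·cosφ2=0.76111854, x=cosφ1·sinφ2-sinφ1·cosφ2·cosΔλ=-0.03931003; θ=atan2(y, x)=92.9566° ≈ 93.0°
Leg 3: φ1=-0.5909475, φ2=-0.5924974, Δφ=-0.0015499, Δλ=-2.3168513 rad; a=sin²(Δφ/2)+cosφ1·cosφ2·sin²(Δλ/2)=0.5782181837; c=2·atan2(√a, √(1-a))=1.727877886; dist=6371·c=11008.310 ≈ 11008.3 km; running total=28400.1 km
Leg 3 bearing: y=sinΔλ·cosφ2=-0.60919751, x=cosφ1·sinφ2-sinφ1·cosφ2·cosΔλ=-0.77743556; θ=atan2(y, x)=-141.9178° <0 so +360° → 218.0822° ≈ 218.1°
Leg 4: φ1=-0.5924974, φ2=0.1141882, Δφ=0.7066856, Δλ=-0.2624050 rad; a=sin²(Δφ/2)+cosφ1·cosφ2·sin²(Δλ/2)=0.1338466314; c=2·atan2(√a, √(1-a))=0.749093113; dist=6371·c=4772.472 ≈ 4772.5 km; running total=33172.6 km
Leg 4 bearing: y=sinΔλ·cosφ2=-0.25771465, x=cosφ1·sinφ2-sinφ1·cosφ2·cosΔλ=0.63032531; θ=atan2(y, x)=-22.2377° <0 so +360° → 337.7623° ≈ 337.8°
Leg 5: φ1=0.1141882, φ2=0.2575495, Δφ=0.1433613, Δλ=-0.3638680 rad; a=sin²(Δφ/2)+cosφ1·cosφ2·sin²(Δλ/2)=0.0365798051; c=2·atan2(√a, √(1-a))=0.384888266; dist=6371·c=2452.123 ≈ 2452.1 km; running total=35624.7 km
Leg 5 bearing: y=sinΔλ·cosφ2=-0.34415327, x=cosφ1·sinφ2-sinφ1·cosφ2·cosΔλ=0.15008470; θ=atan2(y, x)=-66.4381° <0 so +360° → 293.5619° ≈ 293.6°

Leg 1: dist=2897.8 km, bearing=8.2°
Leg 2: dist=14494.0 km, bearing=93.0°
Leg 3: dist=11008.3 km, bearing=218.1°
Leg 4: dist=4772.5 km, bearing=337.8°
Leg 5: dist=2452.1 km, bearing=293.6°
Total: 35624.7 km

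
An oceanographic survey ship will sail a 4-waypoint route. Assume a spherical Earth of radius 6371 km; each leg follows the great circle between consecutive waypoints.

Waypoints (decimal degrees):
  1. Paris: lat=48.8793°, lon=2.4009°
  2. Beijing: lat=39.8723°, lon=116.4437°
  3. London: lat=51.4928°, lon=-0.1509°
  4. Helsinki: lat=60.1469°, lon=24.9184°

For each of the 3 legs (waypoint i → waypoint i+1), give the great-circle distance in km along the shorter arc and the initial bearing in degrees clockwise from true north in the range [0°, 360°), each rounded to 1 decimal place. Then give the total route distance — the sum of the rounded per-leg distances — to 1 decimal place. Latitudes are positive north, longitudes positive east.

Leg 1: dist=8217.4 km, bearing=46.8°
Leg 2: dist=8148.0 km, bearing=324.5°
Leg 3: dist=1821.2 km, bearing=48.4°
Total: 18186.6 km

Leg 1: φ1=0.8531047, φ2=0.6959029, Δφ=-0.1572018, Δλ=1.9904223 rad; a=sin²(Δφ/2)+cosφ1·cosφ2·sin²(Δλ/2)=0.3613473310; c=2·atan2(√a, √(1-a))=1.289808013; dist=6371·c=8217.367 ≈ 8217.4 km; running total=8217.4 km
Leg 1 bearing: y=sinΔλ·cosφ2=0.70089008, x=cosφ1·sinφ2-sinφ1·cosφ2·cosΔλ=0.65715664; θ=atan2(y, x)=46.8445° ≈ 46.8°
Leg 2: φ1=0.6959029, φ2=0.8987189, Δφ=0.2028160, Δλ=-2.0349597 rad; a=sin²(Δφ/2)+cosφ1·cosφ2·sin²(Δλ/2)=0.3561268477; c=2·atan2(√a, √(1-a))=1.278923545; dist=6371·c=8148.022 ≈ 8148.0 km; running total=16365.4 km
Leg 2 bearing: y=sinΔλ·cosφ2=-0.55673830, x=cosφ1·sinφ2-sinφ1·cosφ2·cosΔλ=0.77925896; θ=atan2(y, x)=-35.5438° <0 so +360° → 324.4562° ≈ 324.5°
Leg 3: φ1=0.8987189, φ2=1.0497614, Δφ=0.1510425, Δλ=0.4375418 rad; a=sin²(Δφ/2)+cosφ1·cosφ2·sin²(Δλ/2)=0.0202906273; c=2·atan2(√a, √(1-a))=0.285862684; dist=6371·c=1821.231 ≈ 1821.2 km; running total=18186.6 km
Leg 3 bearing: y=sinΔλ·cosφ2=0.21091556, x=cosφ1·sinφ2-sinφ1·cosφ2·cosΔλ=0.18716382; θ=atan2(y, x)=48.4146° ≈ 48.4°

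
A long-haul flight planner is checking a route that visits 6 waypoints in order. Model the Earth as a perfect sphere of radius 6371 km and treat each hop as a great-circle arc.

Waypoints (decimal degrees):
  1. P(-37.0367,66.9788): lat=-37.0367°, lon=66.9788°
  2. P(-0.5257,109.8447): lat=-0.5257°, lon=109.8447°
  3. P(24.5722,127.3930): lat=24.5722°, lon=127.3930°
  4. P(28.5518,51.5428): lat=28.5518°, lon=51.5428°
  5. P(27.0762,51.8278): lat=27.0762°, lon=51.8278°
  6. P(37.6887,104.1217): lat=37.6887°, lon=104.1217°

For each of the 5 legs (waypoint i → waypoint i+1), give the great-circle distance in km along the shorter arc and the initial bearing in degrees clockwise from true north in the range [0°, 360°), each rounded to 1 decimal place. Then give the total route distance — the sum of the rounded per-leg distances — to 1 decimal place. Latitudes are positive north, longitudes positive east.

Leg 1: dist=5982.5 km, bearing=57.5°
Leg 2: dist=3370.9 km, bearing=32.9°
Leg 3: dist=7427.2 km, bearing=292.1°
Leg 4: dist=166.5 km, bearing=170.2°
Leg 5: dist=4984.6 km, bearing=62.6°
Total: 21931.7 km

Leg 1: φ1=-0.6464124, φ2=-0.0091752, Δφ=0.6372372, Δλ=0.7481511 rad; a=sin²(Δφ/2)+cosφ1·cosφ2·sin²(Δλ/2)=0.2047113385; c=2·atan2(√a, √(1-a))=0.939022262; dist=6371·c=5982.511 ≈ 5982.5 km; running total=5982.5 km
Leg 1 bearing: y=sinΔλ·cosφ2=0.68025614, x=cosφ1·sinφ2-sinφ1·cosφ2·cosΔλ=0.43413133; θ=atan2(y, x)=57.4545° ≈ 57.5°
Leg 2: φ1=-0.0091752, φ2=0.4288658, Δφ=0.4380410, Δλ=0.3062756 rad; a=sin²(Δφ/2)+cosφ1·cosφ2·sin²(Δλ/2)=0.0683681399; c=2·atan2(√a, √(1-a))=0.529096000; dist=6371·c=3370.871 ≈ 3370.9 km; running total=9353.4 km
Leg 2 bearing: y=sinΔλ·cosφ2=0.27420435, x=cosφ1·sinφ2-sinφ1·cosφ2·cosΔλ=0.42377792; θ=atan2(y, x)=32.9048° ≈ 32.9°
Leg 3: φ1=0.4288658, φ2=0.4983229, Δφ=0.0694571, Δλ=-1.3238357 rad; a=sin²(Δφ/2)+cosφ1·cosφ2·sin²(Δλ/2)=0.3029830823; c=2·atan2(√a, √(1-a))=1.165779925; dist=6371·c=7427.184 ≈ 7427.2 km; running total=16780.6 km
Leg 3 bearing: y=sinΔλ·cosφ2=-0.85173507, x=cosφ1·sinφ2-sinφ1·cosφ2·cosΔλ=0.34537619; θ=atan2(y, x)=-67.9276° <0 so +360° → 292.0724° ≈ 292.1°
Leg 4: φ1=0.4983229, φ2=0.4725688, Δφ=-0.0257541, Δλ=0.0049742 rad; a=sin²(Δφ/2)+cosφ1·cosφ2·sin²(Δλ/2)=0.0001706469; c=2·atan2(√a, √(1-a))=0.026127117; dist=6371·c=166.456 ≈ 166.5 km; running total=16947.1 km
Leg 4 bearing: y=sinΔλ·cosφ2=0.00442901, x=cosφ1·sinφ2-sinφ1·cosφ2·cosΔλ=-0.02574597; θ=atan2(y, x)=170.2391° ≈ 170.2°
Leg 5: φ1=0.4725688, φ2=0.6577919, Δφ=0.1852231, Δλ=0.9127007 rad; a=sin²(Δφ/2)+cosφ1·cosφ2·sin²(Δλ/2)=0.1453845390; c=2·atan2(√a, √(1-a))=0.782389644; dist=6371·c=4984.604 ≈ 4984.6 km; running total=21931.7 km
Leg 5 bearing: y=sinΔλ·cosφ2=0.62607857, x=cosφ1·sinφ2-sinφ1·cosφ2·cosΔλ=0.32406346; θ=atan2(y, x)=62.6335° ≈ 62.6°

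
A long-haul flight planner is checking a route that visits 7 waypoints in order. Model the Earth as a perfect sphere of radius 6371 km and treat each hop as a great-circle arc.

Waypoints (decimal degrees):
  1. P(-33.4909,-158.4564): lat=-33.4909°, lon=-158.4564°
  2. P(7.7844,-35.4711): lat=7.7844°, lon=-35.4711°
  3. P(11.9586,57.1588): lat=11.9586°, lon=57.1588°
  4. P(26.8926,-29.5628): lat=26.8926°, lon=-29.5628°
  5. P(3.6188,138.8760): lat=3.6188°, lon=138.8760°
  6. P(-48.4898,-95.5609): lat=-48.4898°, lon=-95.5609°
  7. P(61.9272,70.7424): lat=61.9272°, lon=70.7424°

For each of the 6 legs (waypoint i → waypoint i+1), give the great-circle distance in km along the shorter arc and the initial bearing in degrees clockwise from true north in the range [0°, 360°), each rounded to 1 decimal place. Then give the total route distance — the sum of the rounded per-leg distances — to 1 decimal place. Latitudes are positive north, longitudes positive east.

Leg 1: φ1=-0.5845265, φ2=0.1358634, Δφ=0.7203899, Δλ=2.1464984 rad; a=sin²(Δφ/2)+cosφ1·cosφ2·sin²(Δλ/2)=0.7622953079; c=2·atan2(√a, √(1-a))=2.123030507; dist=6371·c=13525.827 ≈ 13525.8 km; running total=13525.8 km
Leg 1 bearing: y=sinΔλ·cosφ2=0.83108043, x=cosφ1·sinφ2-sinφ1·cosφ2·cosΔλ=-0.18468893; θ=atan2(y, x)=102.5291° ≈ 102.5°
Leg 2: φ1=0.1358634, φ2=0.2087169, Δφ=0.0728535, Δλ=1.6166967 rad; a=sin²(Δφ/2)+cosφ1·cosφ2·sin²(Δλ/2)=0.5082049040; c=2·atan2(√a, √(1-a))=1.587206871; dist=6371·c=10112.095 ≈ 10112.1 km; running total=23637.9 km
Leg 2 bearing: y=sinΔλ·cosφ2=0.97726719, x=cosφ1·sinφ2-sinφ1·cosφ2·cosΔλ=0.21137538; θ=atan2(y, x)=77.7954° ≈ 77.8°
Leg 3: φ1=0.2087169, φ2=0.4693644, Δφ=0.2606475, Δλ=-1.5135775 rad; a=sin²(Δφ/2)+cosφ1·cosφ2·sin²(Δλ/2)=0.4281904678; c=2·atan2(√a, √(1-a))=1.426678898; dist=6371·c=9089.371 ≈ 9089.4 km; running total=32727.3 km
Leg 3 bearing: y=sinΔλ·cosφ2=-0.89039639, x=cosφ1·sinφ2-sinφ1·cosφ2·cosΔλ=0.43193499; θ=atan2(y, x)=-64.1218° <0 so +360° → 295.8782° ≈ 295.9°
Leg 4: φ1=0.4693644, φ2=0.0631600, Δφ=-0.4062044, Δλ=2.9398116 rad; a=sin²(Δφ/2)+cosφ1·cosφ2·sin²(Δλ/2)=0.9217347727; c=2·atan2(√a, √(1-a))=2.574506019; dist=6371·c=16402.178 ≈ 16402.2 km; running total=49129.5 km
Leg 4 bearing: y=sinΔλ·cosφ2=0.20001491, x=cosφ1·sinφ2-sinφ1·cosφ2·cosΔλ=0.49855106; θ=atan2(y, x)=21.8603° ≈ 21.9°
Leg 5: φ1=0.0631600, φ2=-0.8463067, Δφ=-0.9094666, Δλ=-4.0916958 rad; a=sin²(Δφ/2)+cosφ1·cosφ2·sin²(Δλ/2)=0.7159766921; c=2·atan2(√a, √(1-a))=2.017453847; dist=6371·c=12853.198 ≈ 12853.2 km; running total=61982.7 km
Leg 5 bearing: y=sinΔλ·cosφ2=0.53913363, x=cosφ1·sinφ2-sinφ1·cosφ2·cosΔλ=-0.72301536; θ=atan2(y, x)=143.2891° ≈ 143.3°
Leg 6: φ1=-0.8463067, φ2=1.0808335, Δφ=1.9271402, Δλ=2.9025401 rad; a=sin²(Δφ/2)+cosφ1·cosφ2·sin²(Δλ/2)=0.9818775937; c=2·atan2(√a, √(1-a))=2.871533765; dist=6371·c=18294.542 ≈ 18294.5 km; running total=80277.2 km
Leg 6 bearing: y=sinΔλ·cosφ2=0.11142805, x=cosφ1·sinφ2-sinφ1·cosφ2·cosΔλ=0.24240406; θ=atan2(y, x)=24.6872° ≈ 24.7°

Leg 1: dist=13525.8 km, bearing=102.5°
Leg 2: dist=10112.1 km, bearing=77.8°
Leg 3: dist=9089.4 km, bearing=295.9°
Leg 4: dist=16402.2 km, bearing=21.9°
Leg 5: dist=12853.2 km, bearing=143.3°
Leg 6: dist=18294.5 km, bearing=24.7°
Total: 80277.2 km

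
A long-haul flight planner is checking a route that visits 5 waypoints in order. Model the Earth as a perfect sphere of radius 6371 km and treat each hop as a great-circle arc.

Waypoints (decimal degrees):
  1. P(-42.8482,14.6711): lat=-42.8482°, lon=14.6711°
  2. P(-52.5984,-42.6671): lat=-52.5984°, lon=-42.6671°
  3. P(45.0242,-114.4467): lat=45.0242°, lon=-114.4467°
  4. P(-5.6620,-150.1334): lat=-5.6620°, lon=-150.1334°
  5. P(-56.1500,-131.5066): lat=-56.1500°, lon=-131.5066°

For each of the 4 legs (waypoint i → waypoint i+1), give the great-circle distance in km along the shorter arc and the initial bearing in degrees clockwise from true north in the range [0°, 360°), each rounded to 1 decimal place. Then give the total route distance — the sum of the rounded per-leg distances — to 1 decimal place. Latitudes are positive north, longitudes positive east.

Leg 1: dist=4301.9 km, bearing=234.9°
Leg 2: dist=12823.4 km, bearing=312.0°
Leg 3: dist=6660.7 km, bearing=222.1°
Leg 4: dist=5850.2 km, bearing=167.1°
Total: 29636.2 km

Leg 1: φ1=-0.7478422, φ2=-0.9180153, Δφ=-0.1701731, Δλ=-1.0007404 rad; a=sin²(Δφ/2)+cosφ1·cosφ2·sin²(Δλ/2)=0.1097170151; c=2·atan2(√a, √(1-a))=0.675225576; dist=6371·c=4301.862 ≈ 4301.9 km; running total=4301.9 km
Leg 1 bearing: y=sinΔλ·cosφ2=-0.51135065, x=cosφ1·sinφ2-sinφ1·cosφ2·cosΔλ=-0.35949587; θ=atan2(y, x)=-125.1084° <0 so +360° → 234.8916° ≈ 234.9°
Leg 2: φ1=-0.9180153, φ2=0.7858205, Δφ=1.7038358, Δλ=-1.2527904 rad; a=sin²(Δφ/2)+cosφ1·cosφ2·sin²(Δλ/2)=0.7138631401; c=2·atan2(√a, √(1-a))=2.012772170; dist=6371·c=12823.371 ≈ 12823.4 km; running total=17125.3 km
Leg 2 bearing: y=sinΔλ·cosφ2=-0.67136926, x=cosφ1·sinφ2-sinφ1·cosφ2·cosΔλ=0.60523842; θ=atan2(y, x)=-47.9654° <0 so +360° → 312.0346° ≈ 312.0°
Leg 3: φ1=0.7858205, φ2=-0.0988205, Δφ=-0.8846411, Δλ=-0.6228504 rad; a=sin²(Δφ/2)+cosφ1·cosφ2·sin²(Δλ/2)=0.2492551883; c=2·atan2(√a, √(1-a))=1.045476626; dist=6371·c=6660.732 ≈ 6660.7 km; running total=23786.0 km
Leg 3 bearing: y=sinΔλ·cosφ2=-0.58050664, x=cosφ1·sinφ2-sinφ1·cosφ2·cosΔλ=-0.64149840; θ=atan2(y, x)=-137.8573° <0 so +360° → 222.1427° ≈ 222.1°
Leg 4: φ1=-0.0988205, φ2=-0.9800024, Δφ=-0.8811818, Δλ=0.3250990 rad; a=sin²(Δφ/2)+cosφ1·cosφ2·sin²(Δλ/2)=0.1963975336; c=2·atan2(√a, √(1-a))=0.918258304; dist=6371·c=5850.224 ≈ 5850.2 km; running total=29636.2 km
Leg 4 bearing: y=sinΔλ·cosφ2=0.17791381, x=cosφ1·sinφ2-sinφ1·cosφ2·cosΔλ=-0.77436997; θ=atan2(y, x)=167.0607° ≈ 167.1°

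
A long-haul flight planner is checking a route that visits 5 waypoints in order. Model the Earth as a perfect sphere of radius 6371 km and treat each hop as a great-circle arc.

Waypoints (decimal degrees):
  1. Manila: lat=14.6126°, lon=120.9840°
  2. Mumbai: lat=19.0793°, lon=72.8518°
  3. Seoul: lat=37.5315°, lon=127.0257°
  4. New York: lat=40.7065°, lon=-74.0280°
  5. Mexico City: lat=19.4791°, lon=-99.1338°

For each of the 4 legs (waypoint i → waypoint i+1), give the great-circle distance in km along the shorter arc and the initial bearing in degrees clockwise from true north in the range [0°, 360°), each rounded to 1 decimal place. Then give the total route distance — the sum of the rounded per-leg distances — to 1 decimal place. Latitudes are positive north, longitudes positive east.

Leg 1: dist=5131.3 km, bearing=282.6°
Leg 2: dist=5601.0 km, bearing=56.6°
Leg 3: dist=11055.3 km, bearing=16.0°
Leg 4: dist=3353.5 km, bearing=232.8°
Total: 25141.1 km

Leg 1: φ1=0.2550380, φ2=0.3329966, Δφ=0.0779586, Δλ=-0.8400654 rad; a=sin²(Δφ/2)+cosφ1·cosφ2·sin²(Δλ/2)=0.1535931080; c=2·atan2(√a, √(1-a))=0.805412569; dist=6371·c=5131.283 ≈ 5131.3 km; running total=5131.3 km
Leg 1 bearing: y=sinΔλ·cosφ2=-0.70377892, x=cosφ1·sinφ2-sinφ1·cosφ2·cosΔλ=0.15717598; θ=atan2(y, x)=-77.4106° <0 so +360° → 282.5894° ≈ 282.6°
Leg 2: φ1=0.3329966, φ2=0.6550482, Δφ=0.3220516, Δλ=0.9455129 rad; a=sin²(Δφ/2)+cosφ1·cosφ2·sin²(Δλ/2)=0.1810954719; c=2·atan2(√a, √(1-a))=0.879146086; dist=6371·c=5601.040 ≈ 5601.0 km; running total=10732.3 km
Leg 2 bearing: y=sinΔλ·cosφ2=0.64297726, x=cosφ1·sinφ2-sinφ1·cosφ2·cosΔλ=0.42400454; θ=atan2(y, x)=56.5976° ≈ 56.6°
Leg 3: φ1=0.6550482, φ2=0.7104625, Δφ=0.0554142, Δλ=-3.5090490 rad; a=sin²(Δφ/2)+cosφ1·cosφ2·sin²(Δλ/2)=0.5818580585; c=2·atan2(√a, √(1-a))=1.735252754; dist=6371·c=11055.295 ≈ 11055.3 km; running total=21787.6 km
Leg 3 bearing: y=sinΔλ·cosφ2=0.27232771, x=cosφ1·sinφ2-sinφ1·cosφ2·cosΔλ=0.94817438; θ=atan2(y, x)=16.0247° ≈ 16.0°
Leg 4: φ1=0.7104625, φ2=0.3399744, Δφ=-0.3704880, Δλ=-0.4381789 rad; a=sin²(Δφ/2)+cosφ1·cosφ2·sin²(Δλ/2)=0.0676836061; c=2·atan2(√a, √(1-a))=0.526377325; dist=6371·c=3353.5499 ≈ 3353.5 km; running total=25141.1 km
Leg 4 bearing: y=sinΔλ·cosφ2=-0.40000602, x=cosφ1·sinφ2-sinφ1·cosφ2·cosΔλ=-0.30398244; θ=atan2(y, x)=-127.2328° <0 so +360° → 232.7672° ≈ 232.8°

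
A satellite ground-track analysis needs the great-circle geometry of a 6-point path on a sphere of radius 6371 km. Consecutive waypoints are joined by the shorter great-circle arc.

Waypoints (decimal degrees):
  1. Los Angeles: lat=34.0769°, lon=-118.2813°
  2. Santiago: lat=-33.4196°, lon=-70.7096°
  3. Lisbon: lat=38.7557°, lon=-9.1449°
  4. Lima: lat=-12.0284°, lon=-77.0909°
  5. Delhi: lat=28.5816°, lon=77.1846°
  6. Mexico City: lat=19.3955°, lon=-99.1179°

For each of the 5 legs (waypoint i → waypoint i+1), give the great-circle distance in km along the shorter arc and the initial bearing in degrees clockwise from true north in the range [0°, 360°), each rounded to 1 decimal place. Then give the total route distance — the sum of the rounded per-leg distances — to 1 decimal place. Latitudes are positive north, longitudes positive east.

Leg 1: φ1=0.5947541, φ2=-0.5832821, Δφ=-1.1780362, Δλ=0.8302828 rad; a=sin²(Δφ/2)+cosφ1·cosφ2·sin²(Δλ/2)=0.4210874243; c=2·atan2(√a, √(1-a))=1.412308515; dist=6371·c=8997.818 ≈ 8997.8 km; running total=8997.8 km
Leg 1 bearing: y=sinΔλ·cosφ2=0.61608070, x=cosφ1·sinφ2-sinφ1·cosφ2·cosΔλ=-0.77170965; θ=atan2(y, x)=141.3985° ≈ 141.4°
Leg 2: φ1=-0.5832821, φ2=0.6764146, Δφ=1.2596966, Δλ=1.0745067 rad; a=sin²(Δφ/2)+cosφ1·cosφ2·sin²(Δλ/2)=0.5174252221; c=2·atan2(√a, √(1-a))=1.605653829; dist=6371·c=10229.621 ≈ 10229.6 km; running total=19227.4 km
Leg 2 bearing: y=sinΔλ·cosφ2=0.68574085, x=cosφ1·sinφ2-sinφ1·cosφ2·cosΔλ=0.72701096; θ=atan2(y, x)=43.3267° ≈ 43.3°
Leg 3: φ1=0.6764146, φ2=-0.2099352, Δφ=-0.8863498, Δλ=-1.1858814 rad; a=sin²(Δφ/2)+cosφ1·cosφ2·sin²(Δλ/2)=0.4220386695; c=2·atan2(√a, √(1-a))=1.414234857; dist=6371·c=9010.090 ≈ 9010.1 km; running total=28237.5 km
Leg 3 bearing: y=sinΔλ·cosφ2=-0.90648129, x=cosφ1·sinφ2-sinφ1·cosφ2·cosΔλ=-0.39240259; θ=atan2(y, x)=-113.4071° <0 so +360° → 246.5929° ≈ 246.6°
Leg 4: φ1=-0.2099352, φ2=0.4988430, Δφ=0.7087782, Δλ=2.6926154 rad; a=sin²(Δφ/2)+cosφ1·cosφ2·sin²(Δλ/2)=0.9367178085; c=2·atan2(√a, √(1-a))=2.633010143; dist=6371·c=16774.908 ≈ 16774.9 km; running total=45012.4 km
Leg 4 bearing: y=sinΔλ·cosφ2=0.38115026, x=cosφ1·sinφ2-sinφ1·cosφ2·cosΔλ=0.30304242; θ=atan2(y, x)=51.5127° ≈ 51.5°
Leg 5: φ1=0.4988430, φ2=0.3385153, Δφ=-0.1603277, Δλ=-3.0770591 rad; a=sin²(Δφ/2)+cosφ1·cosφ2·sin²(Δλ/2)=0.8338517044; c=2·atan2(√a, √(1-a))=2.301915785; dist=6371·c=14665.505 ≈ 14665.5 km; running total=59677.9 km
Leg 5 bearing: y=sinΔλ·cosφ2=-0.06082895, x=cosφ1·sinφ2-sinφ1·cosφ2·cosΔλ=0.74193800; θ=atan2(y, x)=-4.6870° <0 so +360° → 355.3130° ≈ 355.3°

Leg 1: dist=8997.8 km, bearing=141.4°
Leg 2: dist=10229.6 km, bearing=43.3°
Leg 3: dist=9010.1 km, bearing=246.6°
Leg 4: dist=16774.9 km, bearing=51.5°
Leg 5: dist=14665.5 km, bearing=355.3°
Total: 59677.9 km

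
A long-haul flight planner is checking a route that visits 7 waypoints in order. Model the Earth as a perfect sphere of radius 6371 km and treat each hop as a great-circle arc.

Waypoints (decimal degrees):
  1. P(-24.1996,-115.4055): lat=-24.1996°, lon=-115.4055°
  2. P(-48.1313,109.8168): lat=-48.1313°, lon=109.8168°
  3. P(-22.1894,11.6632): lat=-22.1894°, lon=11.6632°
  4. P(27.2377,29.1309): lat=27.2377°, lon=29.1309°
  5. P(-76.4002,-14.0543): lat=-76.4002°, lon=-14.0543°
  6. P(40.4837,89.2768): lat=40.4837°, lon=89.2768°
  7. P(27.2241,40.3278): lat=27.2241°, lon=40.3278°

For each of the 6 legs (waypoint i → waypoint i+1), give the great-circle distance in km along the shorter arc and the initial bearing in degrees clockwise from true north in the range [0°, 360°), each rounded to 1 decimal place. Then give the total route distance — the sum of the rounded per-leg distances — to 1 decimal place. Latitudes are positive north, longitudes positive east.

Leg 1: dist=10796.6 km, bearing=208.5°
Leg 2: dist=8766.3 km, bearing=249.1°
Leg 3: dist=5808.1 km, bearing=19.7°
Leg 4: dist=11898.1 km, bearing=189.7°
Leg 5: dist=14704.7 km, bearing=91.4°
Leg 6: dist=4688.9 km, bearing=267.3°
Total: 56662.7 km

Leg 1: φ1=-0.4223627, φ2=-0.8400497, Δφ=-0.4176870, Δλ=3.9308707 rad; a=sin²(Δφ/2)+cosφ1·cosφ2·sin²(Δλ/2)=0.5617699674; c=2·atan2(√a, √(1-a))=1.694652687; dist=6371·c=10796.632 ≈ 10796.6 km; running total=10796.6 km
Leg 1 bearing: y=sinΔλ·cosφ2=-0.47376886, x=cosφ1·sinφ2-sinφ1·cosφ2·cosΔλ=-0.87194091; θ=atan2(y, x)=-151.4826° <0 so +360° → 208.5174° ≈ 208.5°
Leg 2: φ1=-0.8400497, φ2=-0.3872781, Δφ=0.4527716, Δλ=-1.7131035 rad; a=sin²(Δφ/2)+cosφ1·cosφ2·sin²(Δλ/2)=0.4032036529; c=2·atan2(√a, √(1-a))=1.375973523; dist=6371·c=8766.327 ≈ 8766.3 km; running total=19562.9 km
Leg 2 bearing: y=sinΔλ·cosφ2=-0.91658052, x=cosφ1·sinφ2-sinφ1·cosφ2·cosΔλ=-0.34986000; θ=atan2(y, x)=-110.8919° <0 so +360° → 249.1081° ≈ 249.1°
Leg 3: φ1=-0.3872781, φ2=0.4753875, Δφ=0.8626656, Δλ=0.3048689 rad; a=sin²(Δφ/2)+cosφ1·cosφ2·sin²(Δλ/2)=0.1937744470; c=2·atan2(√a, √(1-a))=0.911638776; dist=6371·c=5808.051 ≈ 5808.1 km; running total=25371.0 km
Leg 3 bearing: y=sinΔλ·cosφ2=0.26688409, x=cosφ1·sinφ2-sinφ1·cosφ2·cosΔλ=0.74409443; θ=atan2(y, x)=19.7314° ≈ 19.7°
Leg 4: φ1=0.4753875, φ2=-1.3334350, Δφ=-1.8088226, Δλ=-0.7537239 rad; a=sin²(Δφ/2)+cosφ1·cosφ2·sin²(Δλ/2)=0.6462056651; c=2·atan2(√a, √(1-a))=1.867543736; dist=6371·c=11898.121 ≈ 11898.1 km; running total=37269.1 km
Leg 4 bearing: y=sinΔλ·cosφ2=-0.16091925, x=cosφ1·sinφ2-sinφ1·cosφ2·cosΔλ=-0.94265615; θ=atan2(y, x)=-170.3125° <0 so +360° → 189.6875° ≈ 189.7°
Leg 5: φ1=-1.3334350, φ2=0.7065739, Δφ=2.0400089, Δλ=1.8034679 rad; a=sin²(Δφ/2)+cosφ1·cosφ2·sin²(Δλ/2)=0.8361329884; c=2·atan2(√a, √(1-a))=2.308061727; dist=6371·c=14704.661 ≈ 14704.7 km; running total=51973.8 km
Leg 5 bearing: y=sinΔλ·cosφ2=0.74009571, x=cosφ1·sinφ2-sinφ1·cosφ2·cosΔλ=-0.01779872; θ=atan2(y, x)=91.3777° ≈ 91.4°
Leg 6: φ1=0.7065739, φ2=0.4751502, Δφ=-0.2314237, Δλ=-0.8543212 rad; a=sin²(Δφ/2)+cosφ1·cosφ2·sin²(Δλ/2)=0.1294122405; c=2·atan2(√a, √(1-a))=0.735976578; dist=6371·c=4688.907 ≈ 4688.9 km; running total=56662.7 km
Leg 6 bearing: y=sinΔλ·cosφ2=-0.67058635, x=cosφ1·sinφ2-sinφ1·cosφ2·cosΔλ=-0.03118976; θ=atan2(y, x)=-92.6630° <0 so +360° → 267.3370° ≈ 267.3°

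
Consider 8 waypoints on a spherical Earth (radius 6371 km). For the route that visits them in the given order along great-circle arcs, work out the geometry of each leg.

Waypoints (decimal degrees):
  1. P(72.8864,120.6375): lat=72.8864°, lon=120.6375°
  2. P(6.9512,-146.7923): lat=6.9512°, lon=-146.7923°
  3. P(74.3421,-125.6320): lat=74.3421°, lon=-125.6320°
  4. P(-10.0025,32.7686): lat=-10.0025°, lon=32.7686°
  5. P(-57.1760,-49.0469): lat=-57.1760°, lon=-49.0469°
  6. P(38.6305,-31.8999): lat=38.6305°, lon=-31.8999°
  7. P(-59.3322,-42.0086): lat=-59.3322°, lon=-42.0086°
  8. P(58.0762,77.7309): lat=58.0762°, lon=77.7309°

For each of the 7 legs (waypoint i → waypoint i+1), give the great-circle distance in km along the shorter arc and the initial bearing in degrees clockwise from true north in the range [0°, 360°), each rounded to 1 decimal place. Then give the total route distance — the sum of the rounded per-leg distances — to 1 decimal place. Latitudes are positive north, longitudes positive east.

Leg 1: dist=9352.9 km, bearing=85.5°
Leg 2: dist=7617.7 km, bearing=6.0°
Leg 3: dist=12729.6 km, bearing=23.5°
Leg 4: dist=8581.6 km, bearing=213.4°
Leg 5: dist=10773.9 km, bearing=13.4°
Leg 6: dist=10932.8 km, bearing=185.2°
Leg 7: dist=16651.5 km, bearing=65.7°
Total: 76640.0 km

Leg 1: φ1=1.2721077, φ2=0.1213213, Δφ=-1.1507863, Δλ=-4.6675305 rad; a=sin²(Δφ/2)+cosφ1·cosφ2·sin²(Δλ/2)=0.4487167871; c=2·atan2(√a, √(1-a))=1.468049213; dist=6371·c=9352.942 ≈ 9352.9 km; running total=9352.9 km
Leg 1 bearing: y=sinΔλ·cosφ2=0.99165101, x=cosφ1·sinφ2-sinφ1·cosφ2·cosΔλ=0.07815623; θ=atan2(y, x)=85.4936° ≈ 85.5°
Leg 2: φ1=0.1213213, φ2=1.2975144, Δφ=1.1761931, Δλ=0.3693169 rad; a=sin²(Δφ/2)+cosφ1·cosφ2·sin²(Δλ/2)=0.3168110293; c=2·atan2(√a, √(1-a))=1.195683040; dist=6371·c=7617.697 ≈ 7617.7 km; running total=16970.6 km
Leg 2 bearing: y=sinΔλ·cosφ2=0.09742557, x=cosφ1·sinφ2-sinφ1·cosφ2·cosΔλ=0.92535153; θ=atan2(y, x)=6.0102° ≈ 6.0°
Leg 3: φ1=1.2975144, φ2=-0.1745766, Δφ=-1.4720910, Δλ=2.7646120 rad; a=sin²(Δφ/2)+cosφ1·cosφ2·sin²(Δλ/2)=0.7071862353; c=2·atan2(√a, √(1-a))=1.998049510; dist=6371·c=12729.573 ≈ 12729.6 km; running total=29700.2 km
Leg 3 bearing: y=sinΔλ·cosφ2=0.36251954, x=cosφ1·sinφ2-sinφ1·cosφ2·cosΔλ=0.83479042; θ=atan2(y, x)=23.4736° ≈ 23.5°
Leg 4: φ1=-0.1745766, φ2=-0.9979095, Δφ=-0.8233329, Δλ=-1.4279499 rad; a=sin²(Δφ/2)+cosφ1·cosφ2·sin²(Δλ/2)=0.3890225302; c=2·atan2(√a, √(1-a))=1.346977363; dist=6371·c=8581.593 ≈ 8581.6 km; running total=38281.8 km
Leg 4 bearing: y=sinΔλ·cosφ2=-0.53653926, x=cosφ1·sinφ2-sinφ1·cosφ2·cosΔλ=-0.81416315; θ=atan2(y, x)=-146.6148° <0 so +360° → 213.3852° ≈ 213.4°
Leg 5: φ1=-0.9979095, φ2=0.6742294, Δφ=1.6721389, Δλ=0.2992716 rad; a=sin²(Δφ/2)+cosφ1·cosφ2·sin²(Δλ/2)=0.5599954664; c=2·atan2(√a, √(1-a))=1.691077076; dist=6371·c=10773.852 ≈ 10773.9 km; running total=49055.7 km
Leg 5 bearing: y=sinΔλ·cosφ2=0.23031326, x=cosφ1·sinφ2-sinφ1·cosφ2·cosΔλ=0.96569042; θ=atan2(y, x)=13.4142° ≈ 13.4°
Leg 6: φ1=0.6742294, φ2=-1.0355422, Δφ=-1.7097717, Δλ=-0.1764301 rad; a=sin²(Δφ/2)+cosφ1·cosφ2·sin²(Δλ/2)=0.5723568809; c=2·atan2(√a, √(1-a))=1.716020010; dist=6371·c=10932.763 ≈ 10932.8 km; running total=59988.5 km
Leg 6 bearing: y=sinΔλ·cosφ2=-0.08952373, x=cosφ1·sinφ2-sinφ1·cosφ2·cosΔλ=-0.98541536; θ=atan2(y, x)=-174.8090° <0 so +360° → 185.1910° ≈ 185.2°
Leg 7: φ1=-1.0355422, φ2=1.0136209, Δφ=2.0491631, Δλ=2.0898485 rad; a=sin²(Δφ/2)+cosφ1·cosφ2·sin²(Δλ/2)=0.9319194536; c=2·atan2(√a, √(1-a))=2.613637308; dist=6371·c=16651.483 ≈ 16651.5 km; running total=76640.0 km
Leg 7 bearing: y=sinΔλ·cosφ2=0.45914375, x=cosφ1·sinφ2-sinφ1·cosφ2·cosΔλ=0.20729052; θ=atan2(y, x)=65.7022° ≈ 65.7°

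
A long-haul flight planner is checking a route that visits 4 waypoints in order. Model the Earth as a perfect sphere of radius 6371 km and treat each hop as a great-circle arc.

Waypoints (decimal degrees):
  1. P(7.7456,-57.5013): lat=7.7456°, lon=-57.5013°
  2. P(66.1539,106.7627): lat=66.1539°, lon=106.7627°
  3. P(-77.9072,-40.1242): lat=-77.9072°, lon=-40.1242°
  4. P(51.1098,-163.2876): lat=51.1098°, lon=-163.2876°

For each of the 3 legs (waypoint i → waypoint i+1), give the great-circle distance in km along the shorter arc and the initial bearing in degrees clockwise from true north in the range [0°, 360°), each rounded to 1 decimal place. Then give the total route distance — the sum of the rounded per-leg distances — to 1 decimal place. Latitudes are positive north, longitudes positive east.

Leg 1: φ1=0.1351862, φ2=1.1546034, Δφ=1.0194171, Δλ=2.8669476 rad; a=sin²(Δφ/2)+cosφ1·cosφ2·sin²(Δλ/2)=0.6311547173; c=2·atan2(√a, √(1-a))=1.836210991; dist=6371·c=11698.500 ≈ 11698.5 km; running total=11698.5 km
Leg 1 bearing: y=sinΔλ·cosφ2=0.10964323, x=cosφ1·sinφ2-sinφ1·cosφ2·cosΔλ=0.95873465; θ=atan2(y, x)=6.5241° ≈ 6.5°
Leg 2: φ1=1.1546034, φ2=-1.3597372, Δφ=-2.5143405, Δλ=-2.5636600 rad; a=sin²(Δφ/2)+cosφ1·cosφ2·sin²(Δλ/2)=0.9826393598; c=2·atan2(√a, √(1-a))=2.877304592; dist=6371·c=18331.308 ≈ 18331.3 km; running total=30029.8 km
Leg 2 bearing: y=sinΔλ·cosφ2=-0.11444613, x=cosφ1·sinφ2-sinφ1·cosφ2·cosΔλ=-0.23481711; θ=atan2(y, x)=-154.0161° <0 so +360° → 205.9839° ≈ 206.0°
Leg 3: φ1=-1.3597372, φ2=0.8920343, Δφ=2.2517714, Δλ=-2.1496068 rad; a=sin²(Δφ/2)+cosφ1·cosφ2·sin²(Δλ/2)=0.9165140032; c=2·atan2(√a, √(1-a))=2.555354983; dist=6371·c=16280.167 ≈ 16280.2 km; running total=46310.0 km
Leg 3 bearing: y=sinΔλ·cosφ2=-0.52556518, x=cosφ1·sinφ2-sinφ1·cosφ2·cosΔλ=-0.17275874; θ=atan2(y, x)=-108.1962° <0 so +360° → 251.8038° ≈ 251.8°

Leg 1: dist=11698.5 km, bearing=6.5°
Leg 2: dist=18331.3 km, bearing=206.0°
Leg 3: dist=16280.2 km, bearing=251.8°
Total: 46310.0 km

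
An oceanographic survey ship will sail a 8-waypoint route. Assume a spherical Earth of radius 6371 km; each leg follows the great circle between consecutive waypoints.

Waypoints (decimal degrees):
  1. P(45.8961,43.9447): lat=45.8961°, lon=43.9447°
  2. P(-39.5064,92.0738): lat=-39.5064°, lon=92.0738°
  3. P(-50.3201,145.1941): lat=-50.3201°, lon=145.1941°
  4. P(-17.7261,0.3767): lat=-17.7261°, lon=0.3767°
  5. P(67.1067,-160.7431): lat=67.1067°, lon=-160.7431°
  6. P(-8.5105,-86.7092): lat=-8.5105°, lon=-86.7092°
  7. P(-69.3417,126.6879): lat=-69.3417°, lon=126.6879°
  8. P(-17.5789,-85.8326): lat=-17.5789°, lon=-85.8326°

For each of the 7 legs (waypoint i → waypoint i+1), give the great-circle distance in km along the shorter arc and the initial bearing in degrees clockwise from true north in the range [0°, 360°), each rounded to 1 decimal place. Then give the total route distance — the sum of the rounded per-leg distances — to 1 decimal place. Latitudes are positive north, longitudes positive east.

Leg 1: φ1=0.8010381, φ2=-0.6895168, Δφ=-1.4905548, Δλ=0.8400113 rad; a=sin²(Δφ/2)+cosφ1·cosφ2·sin²(Δλ/2)=0.5492060592; c=2·atan2(√a, √(1-a))=1.669367994; dist=6371·c=10635.543 ≈ 10635.5 km; running total=10635.5 km
Leg 1 bearing: y=sinΔλ·cosφ2=0.57453783, x=cosφ1·sinφ2-sinφ1·cosφ2·cosΔλ=-0.81254006; θ=atan2(y, x)=144.7363° ≈ 144.7°
Leg 2: φ1=-0.6895168, φ2=-0.8782514, Δφ=-0.1887347, Δλ=0.9271241 rad; a=sin²(Δφ/2)+cosφ1·cosφ2·sin²(Δλ/2)=0.1073721365; c=2·atan2(√a, √(1-a))=0.667687293; dist=6371·c=4253.836 ≈ 4253.8 km; running total=14889.3 km
Leg 2 bearing: y=sinΔλ·cosφ2=0.51073274, x=cosφ1·sinφ2-sinφ1·cosφ2·cosΔλ=-0.35003644; θ=atan2(y, x)=124.4252° ≈ 124.4°
Leg 3: φ1=-0.8782514, φ2=-0.3093788, Δφ=0.5688726, Δλ=-2.5275404 rad; a=sin²(Δφ/2)+cosφ1·cosφ2·sin²(Δλ/2)=0.6313778857; c=2·atan2(√a, √(1-a))=1.836673553; dist=6371·c=11701.447 ≈ 11701.4 km; running total=26590.7 km
Leg 3 bearing: y=sinΔλ·cosφ2=-0.54882857, x=cosφ1·sinφ2-sinφ1·cosφ2·cosΔλ=-0.79356575; θ=atan2(y, x)=-145.3323° <0 so +360° → 214.6677° ≈ 214.7°
Leg 4: φ1=-0.3093788, φ2=1.1712329, Δφ=1.4806117, Δλ=-2.8120710 rad; a=sin²(Δφ/2)+cosφ1·cosφ2·sin²(Δλ/2)=0.8155474105; c=2·atan2(√a, √(1-a))=2.253760116; dist=6371·c=14358.706 ≈ 14358.7 km; running total=40949.4 km
Leg 4 bearing: y=sinΔλ·cosφ2=-0.12588194, x=cosφ1·sinφ2-sinφ1·cosφ2·cosΔλ=0.76542345; θ=atan2(y, x)=-9.3393° <0 so +360° → 350.6607° ≈ 350.7°
Leg 5: φ1=1.1712329, φ2=-0.1485362, Δφ=-1.3197691, Δλ=1.2921353 rad; a=sin²(Δφ/2)+cosφ1·cosφ2·sin²(Δλ/2)=0.5152528507; c=2·atan2(√a, √(1-a))=1.601306762; dist=6371·c=10201.925 ≈ 10201.9 km; running total=51151.3 km
Leg 5 bearing: y=sinΔλ·cosφ2=0.95083814, x=cosφ1·sinφ2-sinφ1·cosφ2·cosΔλ=-0.30818216; θ=atan2(y, x)=107.9584° ≈ 108.0°
Leg 6: φ1=-0.1485362, φ2=-1.2102410, Δφ=-1.0617047, Δλ=3.7244820 rad; a=sin²(Δφ/2)+cosφ1·cosφ2·sin²(Δλ/2)=0.5764104191; c=2·atan2(√a, √(1-a))=1.724218340; dist=6371·c=10984.995 ≈ 10985.0 km; running total=62136.3 km
Leg 6 bearing: y=sinΔλ·cosφ2=-0.19419136, x=cosφ1·sinφ2-sinφ1·cosφ2·cosΔλ=-0.96898685; θ=atan2(y, x)=-168.6677° <0 so +360° → 191.3323° ≈ 191.3°
Leg 7: φ1=-1.2102410, φ2=-0.3068097, Δφ=0.9034313, Δλ=-3.7091825 rad; a=sin²(Δφ/2)+cosφ1·cosφ2·sin²(Δλ/2)=0.5004923350; c=2·atan2(√a, √(1-a))=1.571780997; dist=6371·c=10013.817 ≈ 10013.8 km; running total=72150.1 km
Leg 7 bearing: y=sinΔλ·cosφ2=0.51249640, x=cosφ1·sinφ2-sinφ1·cosφ2·cosΔλ=-0.85868881; θ=atan2(y, x)=149.1697° ≈ 149.2°

Leg 1: dist=10635.5 km, bearing=144.7°
Leg 2: dist=4253.8 km, bearing=124.4°
Leg 3: dist=11701.4 km, bearing=214.7°
Leg 4: dist=14358.7 km, bearing=350.7°
Leg 5: dist=10201.9 km, bearing=108.0°
Leg 6: dist=10985.0 km, bearing=191.3°
Leg 7: dist=10013.8 km, bearing=149.2°
Total: 72150.1 km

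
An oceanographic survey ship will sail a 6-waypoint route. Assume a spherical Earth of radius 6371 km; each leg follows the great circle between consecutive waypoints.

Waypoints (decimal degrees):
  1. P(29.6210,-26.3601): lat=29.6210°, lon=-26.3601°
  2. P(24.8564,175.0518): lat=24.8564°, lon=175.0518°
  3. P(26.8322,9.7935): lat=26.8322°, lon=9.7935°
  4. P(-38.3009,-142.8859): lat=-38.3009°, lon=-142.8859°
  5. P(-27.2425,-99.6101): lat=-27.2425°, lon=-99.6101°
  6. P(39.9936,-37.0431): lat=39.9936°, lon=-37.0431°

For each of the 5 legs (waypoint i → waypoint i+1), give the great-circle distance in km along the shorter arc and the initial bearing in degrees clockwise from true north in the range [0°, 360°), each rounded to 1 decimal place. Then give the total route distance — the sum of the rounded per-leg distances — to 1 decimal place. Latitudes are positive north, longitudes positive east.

Leg 1: φ1=0.5169840, φ2=0.4338260, Δφ=-0.0831580, Δλ=3.5153008 rad; a=sin²(Δφ/2)+cosφ1·cosφ2·sin²(Δλ/2)=0.7632910793; c=2·atan2(√a, √(1-a))=2.125371460; dist=6371·c=13540.742 ≈ 13540.7 km; running total=13540.7 km
Leg 1 bearing: y=sinΔλ·cosφ2=-0.33125157, x=cosφ1·sinφ2-sinφ1·cosφ2·cosΔλ=0.78293271; θ=atan2(y, x)=-22.9328° <0 so +360° → 337.0672° ≈ 337.1°
Leg 2: φ1=0.4338260, φ2=0.4683102, Δφ=0.0344842, Δλ=-2.8843015 rad; a=sin²(Δφ/2)+cosφ1·cosφ2·sin²(Δλ/2)=0.7966415468; c=2·atan2(√a, √(1-a))=2.205927476; dist=6371·c=14053.964 ≈ 14054.0 km; running total=27594.7 km
Leg 2 bearing: y=sinΔλ·cosφ2=-0.22706453, x=cosφ1·sinφ2-sinφ1·cosφ2·cosΔλ=0.77230620; θ=atan2(y, x)=-16.3838° <0 so +360° → 343.6162° ≈ 343.6°
Leg 3: φ1=0.4683102, φ2=-0.6684768, Δφ=-1.1367870, Δλ=-2.6647582 rad; a=sin²(Δφ/2)+cosφ1·cosφ2·sin²(Δλ/2)=0.9509598268; c=2·atan2(√a, √(1-a))=2.694990051; dist=6371·c=17169.782 ≈ 17169.8 km; running total=44764.5 km
Leg 3 bearing: y=sinΔλ·cosφ2=-0.36018357, x=cosφ1·sinφ2-sinφ1·cosφ2·cosΔλ=-0.23834583; θ=atan2(y, x)=-123.4940° <0 so +360° → 236.5060° ≈ 236.5°
Leg 4: φ1=-0.6684768, φ2=-0.4754713, Δφ=0.1930055, Δλ=0.7553052 rad; a=sin²(Δφ/2)+cosφ1·cosφ2·sin²(Δλ/2)=0.1041518017; c=2·atan2(√a, √(1-a))=0.657215490; dist=6371·c=4187.120 ≈ 4187.1 km; running total=48951.6 km
Leg 4 bearing: y=sinΔλ·cosφ2=0.60947202, x=cosφ1·sinφ2-sinφ1·cosφ2·cosΔλ=0.04196030; θ=atan2(y, x)=86.0616° ≈ 86.1°
Leg 5: φ1=-0.4754713, φ2=0.6980200, Δφ=1.1734913, Δλ=1.0920002 rad; a=sin²(Δφ/2)+cosφ1·cosφ2·sin²(Δλ/2)=0.4901973220; c=2·atan2(√a, √(1-a))=1.551189715; dist=6371·c=9882.630 ≈ 9882.6 km; running total=58834.2 km
Leg 5 bearing: y=sinΔλ·cosφ2=0.67996661, x=cosφ1·sinφ2-sinφ1·cosφ2·cosΔλ=0.73298093; θ=atan2(y, x)=42.8512° ≈ 42.9°

Leg 1: dist=13540.7 km, bearing=337.1°
Leg 2: dist=14054.0 km, bearing=343.6°
Leg 3: dist=17169.8 km, bearing=236.5°
Leg 4: dist=4187.1 km, bearing=86.1°
Leg 5: dist=9882.6 km, bearing=42.9°
Total: 58834.2 km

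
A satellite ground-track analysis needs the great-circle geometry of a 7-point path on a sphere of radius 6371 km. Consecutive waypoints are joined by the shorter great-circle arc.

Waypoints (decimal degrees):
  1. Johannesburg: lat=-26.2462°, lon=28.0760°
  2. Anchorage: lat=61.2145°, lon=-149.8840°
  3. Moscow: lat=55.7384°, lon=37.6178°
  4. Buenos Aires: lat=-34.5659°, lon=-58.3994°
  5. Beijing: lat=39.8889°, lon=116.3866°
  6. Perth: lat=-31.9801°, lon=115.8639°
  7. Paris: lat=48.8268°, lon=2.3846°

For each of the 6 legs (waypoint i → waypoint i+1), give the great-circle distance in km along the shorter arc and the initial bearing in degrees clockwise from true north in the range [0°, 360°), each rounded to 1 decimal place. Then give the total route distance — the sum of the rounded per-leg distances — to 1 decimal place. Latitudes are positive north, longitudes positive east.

Leg 1: φ1=-0.4580826, φ2=1.0683946, Δφ=1.5264772, Δλ=-3.1059879 rad; a=sin²(Δφ/2)+cosφ1·cosφ2·sin²(Δλ/2)=0.9095977697; c=2·atan2(√a, √(1-a))=2.530803251; dist=6371·c=16123.748 ≈ 16123.7 km; running total=16123.7 km
Leg 1 bearing: y=sinΔλ·cosφ2=-0.01714118, x=cosφ1·sinφ2-sinφ1·cosφ2·cosΔλ=0.57325810; θ=atan2(y, x)=-1.7127° <0 so +360° → 358.2873° ≈ 358.3°
Leg 2: φ1=1.0683946, φ2=0.9728186, Δφ=-0.0955760, Δλ=3.2725238 rad; a=sin²(Δφ/2)+cosφ1·cosφ2·sin²(Δλ/2)=0.2722108945; c=2·atan2(√a, √(1-a))=1.097774688; dist=6371·c=6993.923 ≈ 6993.9 km; running total=23117.6 km
Leg 2 bearing: y=sinΔλ·cosφ2=-0.07350016, x=cosφ1·sinφ2-sinφ1·cosφ2·cosΔλ=0.88715625; θ=atan2(y, x)=-4.7361° <0 so +360° → 355.2639° ≈ 355.3°
Leg 3: φ1=0.9728186, φ2=-0.6032888, Δφ=-1.5761074, Δλ=-1.6758163 rad; a=sin²(Δφ/2)+cosφ1·cosφ2·sin²(Δλ/2)=0.7587506090; c=2·atan2(√a, √(1-a))=2.114724469; dist=6371·c=13472.910 ≈ 13472.9 km; running total=36590.5 km
Leg 3 bearing: y=sinΔλ·cosφ2=-0.81893722, x=cosφ1·sinφ2-sinφ1·cosφ2·cosΔλ=-0.24806110; θ=atan2(y, x)=-106.8519° <0 so +360° → 253.1481° ≈ 253.1°
Leg 4: φ1=-0.6032888, φ2=0.6961926, Δφ=1.2994814, Δλ=3.0505912 rad; a=sin²(Δφ/2)+cosφ1·cosφ2·sin²(Δλ/2)=0.9965365563; c=2·atan2(√a, √(1-a))=3.023822546; dist=6371·c=19264.773 ≈ 19264.8 km; running total=55855.3 km
Leg 4 bearing: y=sinΔλ·cosφ2=0.06972813, x=cosφ1·sinφ2-sinφ1·cosφ2·cosΔλ=0.09457157; θ=atan2(y, x)=36.4016° ≈ 36.4°
Leg 5: φ1=0.6961926, φ2=-0.5581580, Δφ=-1.2543507, Δλ=-0.0091228 rad; a=sin²(Δφ/2)+cosφ1·cosφ2·sin²(Δλ/2)=0.3444182103; c=2·atan2(√a, √(1-a))=1.254379178; dist=6371·c=7991.6497 ≈ 7991.6 km; running total=63846.9 km
Leg 5 bearing: y=sinΔλ·cosφ2=-0.00773817, x=cosφ1·sinφ2-sinφ1·cosφ2·cosΔλ=-0.95032486; θ=atan2(y, x)=-179.5335° <0 so +360° → 180.4665° ≈ 180.5°
Leg 6: φ1=-0.5581580, φ2=0.8521884, Δφ=1.4103465, Δλ=-1.9805874 rad; a=sin²(Δφ/2)+cosφ1·cosφ2·sin²(Δλ/2)=0.8105731239; c=2·atan2(√a, √(1-a))=2.241000804; dist=6371·c=14277.416 ≈ 14277.4 km; running total=78124.3 km
Leg 6 bearing: y=sinΔλ·cosφ2=-0.60382979, x=cosφ1·sinφ2-sinφ1·cosφ2·cosΔλ=0.49956674; θ=atan2(y, x)=-50.3980° <0 so +360° → 309.6020° ≈ 309.6°

Leg 1: dist=16123.7 km, bearing=358.3°
Leg 2: dist=6993.9 km, bearing=355.3°
Leg 3: dist=13472.9 km, bearing=253.1°
Leg 4: dist=19264.8 km, bearing=36.4°
Leg 5: dist=7991.6 km, bearing=180.5°
Leg 6: dist=14277.4 km, bearing=309.6°
Total: 78124.3 km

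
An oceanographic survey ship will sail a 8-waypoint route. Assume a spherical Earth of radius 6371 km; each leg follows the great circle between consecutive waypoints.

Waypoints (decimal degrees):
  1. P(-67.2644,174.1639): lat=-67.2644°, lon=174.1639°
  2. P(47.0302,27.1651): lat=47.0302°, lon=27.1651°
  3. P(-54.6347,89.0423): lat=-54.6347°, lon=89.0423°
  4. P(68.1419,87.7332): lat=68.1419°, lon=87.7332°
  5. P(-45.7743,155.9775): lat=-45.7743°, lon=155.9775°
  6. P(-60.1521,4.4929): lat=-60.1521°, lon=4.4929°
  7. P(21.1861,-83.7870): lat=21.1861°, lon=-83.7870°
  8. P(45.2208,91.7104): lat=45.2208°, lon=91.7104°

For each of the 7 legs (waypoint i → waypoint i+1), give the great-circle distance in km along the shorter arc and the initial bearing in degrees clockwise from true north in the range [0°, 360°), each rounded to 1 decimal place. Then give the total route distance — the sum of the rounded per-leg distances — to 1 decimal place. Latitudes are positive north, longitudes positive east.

Leg 1: dist=17080.6 km, bearing=236.6°
Leg 2: dist=12704.2 km, bearing=146.0°
Leg 3: dist=13652.6 km, bearing=359.4°
Leg 4: dist=13862.5 km, bearing=128.0°
Leg 5: dist=7955.7 km, bearing=194.5°
Leg 6: dist=11945.6 km, bearing=282.4°
Leg 7: dist=12616.9 km, bearing=3.5°
Total: 89818.1 km

Leg 1: φ1=-1.1739852, φ2=0.8208318, Δφ=1.9948171, Δλ=-2.5656131 rad; a=sin²(Δφ/2)+cosφ1·cosφ2·sin²(Δλ/2)=0.9478924336; c=2·atan2(√a, √(1-a))=2.680990178; dist=6371·c=17080.588 ≈ 17080.6 km; running total=17080.6 km
Leg 1 bearing: y=sinΔλ·cosφ2=-0.37124490, x=cosφ1·sinφ2-sinφ1·cosφ2·cosΔλ=-0.24443138; θ=atan2(y, x)=-123.3613° <0 so +360° → 236.6387° ≈ 236.6°
Leg 2: φ1=0.8208318, φ2=-0.9535554, Δφ=-1.7743872, Δλ=1.0799609 rad; a=sin²(Δφ/2)+cosφ1·cosφ2·sin²(Δλ/2)=0.7053697099; c=2·atan2(√a, √(1-a))=1.994061228; dist=6371·c=12704.164 ≈ 12704.2 km; running total=29784.8 km
Leg 2 bearing: y=sinΔλ·cosφ2=0.51045539, x=cosφ1·sinφ2-sinφ1·cosφ2·cosΔλ=-0.75546570; θ=atan2(y, x)=145.9538° ≈ 146.0°
Leg 3: φ1=-0.9535554, φ2=1.1893005, Δφ=2.1428559, Δλ=-0.0228481 rad; a=sin²(Δφ/2)+cosφ1·cosφ2·sin²(Δλ/2)=0.7707105578; c=2·atan2(√a, √(1-a))=2.142922810; dist=6371·c=13652.561 ≈ 13652.6 km; running total=43437.4 km
Leg 3 bearing: y=sinΔλ·cosφ2=-0.00850582, x=cosφ1·sinφ2-sinφ1·cosφ2·cosΔλ=0.84070853; θ=atan2(y, x)=-0.5797° <0 so +360° → 359.4203° ≈ 359.4°
Leg 4: φ1=1.1893005, φ2=-0.7989122, Δφ=-1.9882128, Δλ=1.1910877 rad; a=sin²(Δφ/2)+cosφ1·cosφ2·sin²(Δλ/2)=0.7844150656; c=2·atan2(√a, √(1-a))=2.175879070; dist=6371·c=13862.526 ≈ 13862.5 km; running total=57299.9 km
Leg 4 bearing: y=sinΔλ·cosφ2=0.64780650, x=cosφ1·sinφ2-sinφ1·cosφ2·cosΔλ=-0.50673367; θ=atan2(y, x)=128.0336° ≈ 128.0°
Leg 5: φ1=-0.7989122, φ2=-1.0498522, Δφ=-0.2509399, Δλ=-2.6439050 rad; a=sin²(Δφ/2)+cosφ1·cosφ2·sin²(Δλ/2)=0.3417429435; c=2·atan2(√a, √(1-a))=1.248743921; dist=6371·c=7955.748 ≈ 7955.7 km; running total=65255.6 km
Leg 5 bearing: y=sinΔλ·cosφ2=-0.23759911, x=cosφ1·sinφ2-sinφ1·cosφ2·cosΔλ=-0.91834932; θ=atan2(y, x)=-165.4943° <0 so +360° → 194.5057° ≈ 194.5°
Leg 6: φ1=-1.0498522, φ2=0.3697672, Δφ=1.4196194, Δλ=-1.5407749 rad; a=sin²(Δφ/2)+cosφ1·cosφ2·sin²(Δλ/2)=0.6497645535; c=2·atan2(√a, √(1-a))=1.874995389; dist=6371·c=11945.596 ≈ 11945.6 km; running total=77201.2 km
Leg 6 bearing: y=sinΔλ·cosφ2=-0.93199135, x=cosφ1·sinφ2-sinφ1·cosφ2·cosΔλ=0.20414317; θ=atan2(y, x)=-77.6451° <0 so +360° → 282.3549° ≈ 282.4°
Leg 7: φ1=0.3697672, φ2=0.7892519, Δφ=0.4194846, Δλ=3.0630075 rad; a=sin²(Δφ/2)+cosφ1·cosφ2·sin²(Δλ/2)=0.6991058680; c=2·atan2(√a, √(1-a))=1.980362846; dist=6371·c=12616.892 ≈ 12616.9 km; running total=89818.1 km
Leg 7 bearing: y=sinΔλ·cosφ2=0.05529661, x=cosφ1·sinφ2-sinφ1·cosφ2·cosΔλ=0.91562530; θ=atan2(y, x)=3.4560° ≈ 3.5°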